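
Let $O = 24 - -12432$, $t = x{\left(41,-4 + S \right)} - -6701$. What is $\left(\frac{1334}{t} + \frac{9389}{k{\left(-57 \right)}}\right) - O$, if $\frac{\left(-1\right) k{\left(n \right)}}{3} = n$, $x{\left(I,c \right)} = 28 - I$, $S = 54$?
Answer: $- \frac{373217309}{30096} \approx -12401.0$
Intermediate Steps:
$t = 6688$ ($t = \left(28 - 41\right) - -6701 = \left(28 - 41\right) + 6701 = -13 + 6701 = 6688$)
$k{\left(n \right)} = - 3 n$
$O = 12456$ ($O = 24 + 12432 = 12456$)
$\left(\frac{1334}{t} + \frac{9389}{k{\left(-57 \right)}}\right) - O = \left(\frac{1334}{6688} + \frac{9389}{\left(-3\right) \left(-57\right)}\right) - 12456 = \left(1334 \cdot \frac{1}{6688} + \frac{9389}{171}\right) - 12456 = \left(\frac{667}{3344} + 9389 \cdot \frac{1}{171}\right) - 12456 = \left(\frac{667}{3344} + \frac{9389}{171}\right) - 12456 = \frac{1658467}{30096} - 12456 = - \frac{373217309}{30096}$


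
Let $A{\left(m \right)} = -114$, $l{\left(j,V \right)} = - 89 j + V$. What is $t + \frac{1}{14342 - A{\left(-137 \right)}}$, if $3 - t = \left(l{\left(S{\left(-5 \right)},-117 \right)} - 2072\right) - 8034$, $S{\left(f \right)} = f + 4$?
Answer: $\frac{146540473}{14456} \approx 10137.0$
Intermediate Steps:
$S{\left(f \right)} = 4 + f$
$l{\left(j,V \right)} = V - 89 j$
$t = 10137$ ($t = 3 - \left(\left(\left(-117 - 89 \left(4 - 5\right)\right) - 2072\right) - 8034\right) = 3 - \left(\left(\left(-117 - -89\right) - 2072\right) - 8034\right) = 3 - \left(\left(\left(-117 + 89\right) - 2072\right) - 8034\right) = 3 - \left(\left(-28 - 2072\right) - 8034\right) = 3 - \left(-2100 - 8034\right) = 3 - -10134 = 3 + 10134 = 10137$)
$t + \frac{1}{14342 - A{\left(-137 \right)}} = 10137 + \frac{1}{14342 - -114} = 10137 + \frac{1}{14342 + 114} = 10137 + \frac{1}{14456} = \frac{146540473}{14456}$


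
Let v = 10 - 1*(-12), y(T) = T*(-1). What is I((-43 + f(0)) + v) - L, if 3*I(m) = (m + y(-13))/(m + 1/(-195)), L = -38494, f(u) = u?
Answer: 19708993/512 ≈ 38494.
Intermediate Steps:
y(T) = -T
v = 22 (v = 10 + 12 = 22)
I(m) = (13 + m)/(3*(-1/195 + m)) (I(m) = ((m - 1*(-13))/(m + 1/(-195)))/3 = ((m + 13)/(m - 1/195))/3 = ((13 + m)/(-1/195 + m))/3 = (13 + m)/(3*(-1/195 + m)))
I((-43 + f(0)) + v) - L = 65*(13 + ((-43 + 0) + 22))/(-1 + 195*((-43 + 0) + 22)) - 1*(-38494) = 65*(13 + (-43 + 22))/(-1 + 195*(-43 + 22)) + 38494 = 65*(13 - 21)/(-1 + 195*(-21)) + 38494 = 65*(-8)/(-1 - 4095) + 38494 = 65*(-8)/(-4096) + 38494 = 65*(-1/4096)*(-8) + 38494 = 65/512 + 38494 = 19708993/512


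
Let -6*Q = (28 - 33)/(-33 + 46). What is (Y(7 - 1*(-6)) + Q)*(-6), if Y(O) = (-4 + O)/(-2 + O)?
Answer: -757/143 ≈ -5.2937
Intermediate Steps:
Y(O) = (-4 + O)/(-2 + O)
Q = 5/78 (Q = -(28 - 33)/(6*(-33 + 46)) = -(-5)/(6*13) = -⅙*(-5/13) = 5/78 ≈ 0.064103)
(Y(7 - 1*(-6)) + Q)*(-6) = ((-4 + (7 - 1*(-6)))/(-2 + (7 - 1*(-6))) + 5/78)*(-6) = ((-4 + (7 + 6))/(-2 + (7 + 6)) + 5/78)*(-6) = ((-4 + 13)/(-2 + 13) + 5/78)*(-6) = (9/11 + 5/78)*(-6) = (757/858)*(-6) = -757/143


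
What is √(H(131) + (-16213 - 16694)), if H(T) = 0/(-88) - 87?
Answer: 3*I*√3666 ≈ 181.64*I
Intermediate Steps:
H(T) = -87 (H(T) = 0*(-1/88) - 87 = 0 - 87 = -87)
√(H(131) + (-16213 - 16694)) = √(-87 + (-16213 - 16694)) = √(-87 - 32907) = √(-32994) = 3*I*√3666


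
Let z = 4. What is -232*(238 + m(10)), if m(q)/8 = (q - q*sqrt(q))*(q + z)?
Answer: -315056 + 259840*sqrt(10) ≈ 5.0663e+5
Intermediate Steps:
m(q) = 8*(4 + q)*(q - q**(3/2)) (m(q) = 8*((q - q*sqrt(q))*(q + 4)) = 8*((q - q**(3/2))*(4 + q)) = 8*((4 + q)*(q - q**(3/2))) = 8*(4 + q)*(q - q**(3/2)))
-232*(238 + m(10)) = -232*(238 + (-320*sqrt(10) - 800*sqrt(10) + 8*10**2 + 32*10)) = -232*(238 + (-320*sqrt(10) - 800*sqrt(10) + 8*100 + 320)) = -232*(238 + (-320*sqrt(10) - 800*sqrt(10) + 800 + 320)) = -232*(238 + (1120 - 1120*sqrt(10))) = -232*(1358 - 1120*sqrt(10)) = -315056 + 259840*sqrt(10)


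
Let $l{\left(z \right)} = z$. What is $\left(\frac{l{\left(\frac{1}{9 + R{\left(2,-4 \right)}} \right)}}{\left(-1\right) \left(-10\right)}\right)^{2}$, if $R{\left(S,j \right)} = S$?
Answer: $\frac{1}{12100} \approx 8.2645 \cdot 10^{-5}$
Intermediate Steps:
$\left(\frac{l{\left(\frac{1}{9 + R{\left(2,-4 \right)}} \right)}}{\left(-1\right) \left(-10\right)}\right)^{2} = \left(\frac{1}{\left(9 + 2\right) \left(\left(-1\right) \left(-10\right)\right)}\right)^{2} = \left(\frac{1}{11 \cdot 10}\right)^{2} = \left(\frac{1}{11} \cdot \frac{1}{10}\right)^{2} = \left(\frac{1}{110}\right)^{2} = \frac{1}{12100}$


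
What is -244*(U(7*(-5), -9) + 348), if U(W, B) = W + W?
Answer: -67832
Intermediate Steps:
U(W, B) = 2*W
-244*(U(7*(-5), -9) + 348) = -244*(2*(7*(-5)) + 348) = -244*(2*(-35) + 348) = -244*(-70 + 348) = -244*278 = -67832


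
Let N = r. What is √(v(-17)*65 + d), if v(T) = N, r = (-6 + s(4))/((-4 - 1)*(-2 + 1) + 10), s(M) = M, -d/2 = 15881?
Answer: 4*I*√17871/3 ≈ 178.24*I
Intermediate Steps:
d = -31762 (d = -2*15881 = -31762)
r = -2/15 (r = (-6 + 4)/((-4 - 1)*(-2 + 1) + 10) = -2/(-5*(-1) + 10) = -2/(5 + 10) = -2/15 ≈ -0.13333)
N = -2/15 ≈ -0.13333
v(T) = -2/15
√(v(-17)*65 + d) = √(-2/15*65 - 31762) = √(-26/3 - 31762) = √(-95312/3) = 4*I*√17871/3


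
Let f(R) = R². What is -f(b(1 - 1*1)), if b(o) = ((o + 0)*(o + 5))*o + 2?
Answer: -4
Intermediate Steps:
b(o) = 2 + o²*(5 + o) (b(o) = (o*(5 + o))*o + 2 = o²*(5 + o) + 2 = 2 + o²*(5 + o))
-f(b(1 - 1*1)) = -(2 + (1 - 1*1)³ + 5*(1 - 1*1)²)² = -(2 + (1 - 1)³ + 5*(1 - 1)²)² = -(2 + 0³ + 5*0²)² = -(2 + 0 + 5*0)² = -(2 + 0 + 0)² = -1*2² = -1*4 = -4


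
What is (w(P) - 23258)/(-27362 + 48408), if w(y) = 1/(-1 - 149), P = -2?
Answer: -3488701/3156900 ≈ -1.1051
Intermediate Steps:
w(y) = -1/150 (w(y) = 1/(-150) = -1/150)
(w(P) - 23258)/(-27362 + 48408) = (-1/150 - 23258)/(-27362 + 48408) = -3488701/150/21046 = -3488701/150*1/21046 = -3488701/3156900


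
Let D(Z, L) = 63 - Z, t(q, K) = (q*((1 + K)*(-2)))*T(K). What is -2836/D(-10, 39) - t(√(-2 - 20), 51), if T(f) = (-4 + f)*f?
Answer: -2836/73 + 249288*I*√22 ≈ -38.849 + 1.1693e+6*I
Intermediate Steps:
T(f) = f*(-4 + f)
t(q, K) = K*q*(-4 + K)*(-2 - 2*K) (t(q, K) = (q*((1 + K)*(-2)))*(K*(-4 + K)) = (q*(-2 - 2*K))*(K*(-4 + K)) = K*q*(-4 + K)*(-2 - 2*K))
-2836/D(-10, 39) - t(√(-2 - 20), 51) = -2836/(63 - 1*(-10)) - (-2)*51*√(-2 - 20)*(1 + 51)*(-4 + 51) = -2836/(63 + 10) - (-2)*51*√(-22)*52*47 = -2836/73 - (-2)*51*I*√22*52*47 = -2836*1/73 - (-249288)*I*√22 = -2836/73 + 249288*I*√22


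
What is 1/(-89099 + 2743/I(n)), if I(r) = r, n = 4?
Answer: -4/353653 ≈ -1.1311e-5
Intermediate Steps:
1/(-89099 + 2743/I(n)) = 1/(-89099 + 2743/4) = 1/(-353653/4) = -4/353653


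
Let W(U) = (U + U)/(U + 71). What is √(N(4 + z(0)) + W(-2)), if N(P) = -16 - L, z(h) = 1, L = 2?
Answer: I*√85974/69 ≈ 4.2495*I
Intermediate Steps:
W(U) = 2*U/(71 + U) (W(U) = (2*U)/(71 + U) = 2*U/(71 + U))
N(P) = -18 (N(P) = -16 - 1*2 = -16 - 2 = -18)
√(N(4 + z(0)) + W(-2)) = √(-18 + 2*(-2)/(71 - 2)) = √(-18 + 2*(-2)/69) = √(-18 + 2*(-2)*(1/69)) = √(-18 - 4/69) = √(-1246/69) = I*√85974/69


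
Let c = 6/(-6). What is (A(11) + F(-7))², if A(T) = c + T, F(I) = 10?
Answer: 400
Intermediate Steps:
c = -1 (c = 6*(-⅙) = -1)
A(T) = -1 + T
(A(11) + F(-7))² = ((-1 + 11) + 10)² = (10 + 10)² = 20² = 400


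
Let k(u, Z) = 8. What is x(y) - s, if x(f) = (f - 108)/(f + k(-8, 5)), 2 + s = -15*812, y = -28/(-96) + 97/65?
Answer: 185768169/15263 ≈ 12171.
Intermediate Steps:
y = 2783/1560 (y = -28*(-1/96) + 97*(1/65) = 7/24 + 97/65 = 2783/1560 ≈ 1.7840)
s = -12182 (s = -2 - 15*812 = -2 - 12180 = -12182)
x(f) = (-108 + f)/(8 + f) (x(f) = (f - 108)/(f + 8) = (-108 + f)/(8 + f))
x(y) - s = (-108 + 2783/1560)/(8 + 2783/1560) - 1*(-12182) = -165697/1560/(15263/1560) + 12182 = (1560/15263)*(-165697/1560) + 12182 = -165697/15263 + 12182 = 185768169/15263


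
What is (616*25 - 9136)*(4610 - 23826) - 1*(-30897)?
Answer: -120338127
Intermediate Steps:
(616*25 - 9136)*(4610 - 23826) - 1*(-30897) = (15400 - 9136)*(-19216) + 30897 = 6264*(-19216) + 30897 = -120369024 + 30897 = -120338127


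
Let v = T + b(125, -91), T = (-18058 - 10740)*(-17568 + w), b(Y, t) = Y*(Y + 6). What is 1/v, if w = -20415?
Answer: 1/1093850809 ≈ 9.1420e-10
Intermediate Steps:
b(Y, t) = Y*(6 + Y)
T = 1093834434 (T = (-18058 - 10740)*(-17568 - 20415) = -28798*(-37983) = 1093834434)
v = 1093850809 (v = 1093834434 + 125*(6 + 125) = 1093834434 + 125*131 = 1093834434 + 16375 = 1093850809)
1/v = 1/1093850809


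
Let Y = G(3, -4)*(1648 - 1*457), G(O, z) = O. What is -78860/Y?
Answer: -78860/3573 ≈ -22.071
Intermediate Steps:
Y = 3573 (Y = 3*(1648 - 1*457) = 3*(1648 - 457) = 3*1191 = 3573)
-78860/Y = -78860/3573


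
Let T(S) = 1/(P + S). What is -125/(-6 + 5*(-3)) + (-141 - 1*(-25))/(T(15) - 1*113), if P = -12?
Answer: 24779/3549 ≈ 6.9820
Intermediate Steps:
T(S) = 1/(-12 + S)
-125/(-6 + 5*(-3)) + (-141 - 1*(-25))/(T(15) - 1*113) = -125/(-6 + 5*(-3)) + (-141 - 1*(-25))/(1/(-12 + 15) - 1*113) = -125/(-6 - 15) + (-141 + 25)/(1/3 - 113) = -125/(-21) - 116/(⅓ - 113) = -125*(-1/21) - 116/(-338/3) = 125/21 - 116*(-3/338) = 125/21 + 174/169 = 24779/3549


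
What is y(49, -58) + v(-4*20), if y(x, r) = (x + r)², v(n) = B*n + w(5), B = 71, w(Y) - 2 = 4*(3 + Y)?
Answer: -5565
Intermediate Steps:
w(Y) = 14 + 4*Y (w(Y) = 2 + 4*(3 + Y) = 2 + (12 + 4*Y) = 14 + 4*Y)
v(n) = 34 + 71*n (v(n) = 71*n + (14 + 4*5) = 71*n + (14 + 20) = 71*n + 34 = 34 + 71*n)
y(x, r) = (r + x)²
y(49, -58) + v(-4*20) = (-58 + 49)² + (34 + 71*(-4*20)) = (-9)² + (34 + 71*(-80)) = 81 + (34 - 5680) = 81 - 5646 = -5565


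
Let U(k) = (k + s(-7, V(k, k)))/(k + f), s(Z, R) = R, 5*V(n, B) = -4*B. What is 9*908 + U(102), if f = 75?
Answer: 2410774/295 ≈ 8172.1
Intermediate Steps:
V(n, B) = -4*B/5 (V(n, B) = (-4*B)/5 = -4*B/5)
U(k) = k/(5*(75 + k)) (U(k) = (k - 4*k/5)/(k + 75) = (k/5)/(75 + k) = k/(5*(75 + k)))
9*908 + U(102) = 9*908 + (⅕)*102/(75 + 102) = 8172 + (⅕)*102/177 = 8172 + (⅕)*102*(1/177) = 8172 + 34/295 = 2410774/295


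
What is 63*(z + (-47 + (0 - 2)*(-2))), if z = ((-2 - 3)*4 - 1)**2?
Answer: 25074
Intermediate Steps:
z = 441 (z = (-5*4 - 1)**2 = (-20 - 1)**2 = (-21)**2 = 441)
63*(z + (-47 + (0 - 2)*(-2))) = 63*(441 + (-47 + (0 - 2)*(-2))) = 63*(441 + (-47 - 2*(-2))) = 63*(441 + (-47 + 4)) = 63*(441 - 43) = 63*398 = 25074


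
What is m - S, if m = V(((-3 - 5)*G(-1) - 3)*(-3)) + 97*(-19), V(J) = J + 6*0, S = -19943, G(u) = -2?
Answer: 18061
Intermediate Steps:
V(J) = J (V(J) = J + 0 = J)
m = -1882 (m = ((-3 - 5)*(-2) - 3)*(-3) + 97*(-19) = (-8*(-2) - 3)*(-3) - 1843 = (16 - 3)*(-3) - 1843 = 13*(-3) - 1843 = -39 - 1843 = -1882)
m - S = -1882 - 1*(-19943) = -1882 + 19943 = 18061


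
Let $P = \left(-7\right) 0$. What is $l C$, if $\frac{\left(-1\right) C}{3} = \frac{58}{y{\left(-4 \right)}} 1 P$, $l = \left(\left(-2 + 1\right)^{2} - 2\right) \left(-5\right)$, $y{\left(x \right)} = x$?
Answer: $0$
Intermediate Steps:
$P = 0$
$l = 5$ ($l = \left(\left(-1\right)^{2} - 2\right) \left(-5\right) = \left(1 - 2\right) \left(-5\right) = \left(-1\right) \left(-5\right) = 5$)
$C = 0$ ($C = - 3 \frac{58}{-4} \cdot 1 \cdot 0 = - 3 \cdot 58 \left(- \frac{1}{4}\right) 1 \cdot 0 = - 3 \left(- \frac{29}{2}\right) 1 \cdot 0 = - 3 \left(\left(- \frac{29}{2}\right) 0\right) = \left(-3\right) 0 = 0$)
$l C = 5 \cdot 0 = 0$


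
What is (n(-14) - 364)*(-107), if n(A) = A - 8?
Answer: 41302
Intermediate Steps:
n(A) = -8 + A
(n(-14) - 364)*(-107) = ((-8 - 14) - 364)*(-107) = (-22 - 364)*(-107) = -386*(-107) = 41302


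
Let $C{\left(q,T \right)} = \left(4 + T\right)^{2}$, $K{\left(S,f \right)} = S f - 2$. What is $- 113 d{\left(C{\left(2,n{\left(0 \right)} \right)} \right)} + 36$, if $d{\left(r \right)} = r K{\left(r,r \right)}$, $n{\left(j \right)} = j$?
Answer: $-459196$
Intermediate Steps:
$K{\left(S,f \right)} = -2 + S f$
$d{\left(r \right)} = r \left(-2 + r^{2}\right)$ ($d{\left(r \right)} = r \left(-2 + r r\right) = r \left(-2 + r^{2}\right)$)
$- 113 d{\left(C{\left(2,n{\left(0 \right)} \right)} \right)} + 36 = - 113 \left(4 + 0\right)^{2} \left(-2 + \left(\left(4 + 0\right)^{2}\right)^{2}\right) + 36 = - 113 \cdot 4^{2} \left(-2 + \left(4^{2}\right)^{2}\right) + 36 = - 113 \cdot 16 \left(-2 + 16^{2}\right) + 36 = - 113 \cdot 16 \left(-2 + 256\right) + 36 = - 113 \cdot 16 \cdot 254 + 36 = \left(-113\right) 4064 + 36 = -459232 + 36 = -459196$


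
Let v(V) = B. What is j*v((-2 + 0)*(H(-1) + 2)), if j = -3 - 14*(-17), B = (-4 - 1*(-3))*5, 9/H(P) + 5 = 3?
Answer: -1175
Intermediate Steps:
H(P) = -9/2 (H(P) = 9/(-5 + 3) = 9/(-2) = 9*(-½) = -9/2)
B = -5 (B = (-4 + 3)*5 = -1*5 = -5)
v(V) = -5
j = 235 (j = -3 + 238 = 235)
j*v((-2 + 0)*(H(-1) + 2)) = 235*(-5) = -1175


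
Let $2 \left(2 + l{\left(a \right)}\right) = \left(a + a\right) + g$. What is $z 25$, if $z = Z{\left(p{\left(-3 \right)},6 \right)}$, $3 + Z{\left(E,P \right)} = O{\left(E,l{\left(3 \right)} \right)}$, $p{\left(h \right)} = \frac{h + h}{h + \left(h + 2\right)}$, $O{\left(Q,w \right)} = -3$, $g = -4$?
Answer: $-150$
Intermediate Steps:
$l{\left(a \right)} = -4 + a$ ($l{\left(a \right)} = -2 + \frac{\left(a + a\right) - 4}{2} = -2 + \frac{2 a - 4}{2} = -2 + \frac{-4 + 2 a}{2} = -2 + \left(-2 + a\right) = -4 + a$)
$p{\left(h \right)} = \frac{2 h}{2 + 2 h}$ ($p{\left(h \right)} = \frac{2 h}{h + \left(2 + h\right)} = \frac{2 h}{2 + 2 h}$)
$Z{\left(E,P \right)} = -6$ ($Z{\left(E,P \right)} = -3 - 3 = -6$)
$z = -6$
$z 25 = \left(-6\right) 25 = -150$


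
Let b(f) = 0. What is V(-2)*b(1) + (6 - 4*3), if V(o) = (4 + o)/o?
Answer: -6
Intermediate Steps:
V(o) = (4 + o)/o
V(-2)*b(1) + (6 - 4*3) = ((4 - 2)/(-2))*0 + (6 - 4*3) = -1/2*2*0 + (6 - 12) = -1*0 - 6 = 0 - 6 = -6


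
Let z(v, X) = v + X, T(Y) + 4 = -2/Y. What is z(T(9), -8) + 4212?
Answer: 37798/9 ≈ 4199.8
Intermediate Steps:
T(Y) = -4 - 2/Y
z(v, X) = X + v
z(T(9), -8) + 4212 = (-8 + (-4 - 2/9)) + 4212 = (-8 - 38/9) + 4212 = -110/9 + 4212 = 37798/9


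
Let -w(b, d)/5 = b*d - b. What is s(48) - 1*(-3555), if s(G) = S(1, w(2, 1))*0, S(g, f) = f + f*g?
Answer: 3555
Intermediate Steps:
w(b, d) = 5*b - 5*b*d (w(b, d) = -5*(b*d - b) = -5*(-b + b*d) = 5*b - 5*b*d)
s(G) = 0 (s(G) = ((5*2*(1 - 1*1))*(1 + 1))*0 = ((5*2*(1 - 1))*2)*0 = ((5*2*0)*2)*0 = (0*2)*0 = 0*0 = 0)
s(48) - 1*(-3555) = 0 - 1*(-3555) = 0 + 3555 = 3555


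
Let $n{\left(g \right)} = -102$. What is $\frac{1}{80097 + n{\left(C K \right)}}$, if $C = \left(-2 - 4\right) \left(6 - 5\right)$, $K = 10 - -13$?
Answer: $\frac{1}{79995} \approx 1.2501 \cdot 10^{-5}$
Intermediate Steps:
$K = 23$ ($K = 10 + 13 = 23$)
$C = -6$ ($C = \left(-6\right) 1 = -6$)
$\frac{1}{80097 + n{\left(C K \right)}} = \frac{1}{80097 - 102} = \frac{1}{79995}$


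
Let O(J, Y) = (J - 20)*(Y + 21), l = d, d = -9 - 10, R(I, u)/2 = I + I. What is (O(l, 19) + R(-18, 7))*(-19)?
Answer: 31008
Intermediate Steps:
R(I, u) = 4*I (R(I, u) = 2*(I + I) = 2*(2*I) = 4*I)
d = -19
l = -19
O(J, Y) = (-20 + J)*(21 + Y)
(O(l, 19) + R(-18, 7))*(-19) = ((-420 - 20*19 + 21*(-19) - 19*19) + 4*(-18))*(-19) = ((-420 - 380 - 399 - 361) - 72)*(-19) = (-1560 - 72)*(-19) = -1632*(-19) = 31008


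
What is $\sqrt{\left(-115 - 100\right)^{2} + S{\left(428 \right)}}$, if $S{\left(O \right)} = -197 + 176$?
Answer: $2 \sqrt{11551} \approx 214.95$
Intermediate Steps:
$S{\left(O \right)} = -21$
$\sqrt{\left(-115 - 100\right)^{2} + S{\left(428 \right)}} = \sqrt{\left(-115 - 100\right)^{2} - 21} = \sqrt{\left(-215\right)^{2} - 21} = \sqrt{46225 - 21} = \sqrt{46204} = 2 \sqrt{11551}$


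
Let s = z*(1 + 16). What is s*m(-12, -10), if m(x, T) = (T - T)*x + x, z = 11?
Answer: -2244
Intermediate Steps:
m(x, T) = x (m(x, T) = 0*x + x = 0 + x = x)
s = 187 (s = 11*(1 + 16) = 11*17 = 187)
s*m(-12, -10) = 187*(-12) = -2244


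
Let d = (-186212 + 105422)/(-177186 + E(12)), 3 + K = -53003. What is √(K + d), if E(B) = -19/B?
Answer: I*√239635059997123526/2126251 ≈ 230.23*I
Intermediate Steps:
K = -53006 (K = -3 - 53003 = -53006)
d = 969480/2126251 (d = (-186212 + 105422)/(-177186 - 19/12) = -80790/(-177186 - 19*1/12) = -80790/(-177186 - 19/12) = -80790/(-2126251/12) = -80790*(-12/2126251) = 969480/2126251 ≈ 0.45596)
√(K + d) = √(-53006 + 969480/2126251) = √(-112703091026/2126251) = I*√239635059997123526/2126251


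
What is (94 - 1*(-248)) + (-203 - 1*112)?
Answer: 27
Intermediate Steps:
(94 - 1*(-248)) + (-203 - 1*112) = (94 + 248) + (-203 - 112) = 342 - 315 = 27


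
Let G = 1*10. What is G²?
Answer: 100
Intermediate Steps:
G = 10
G² = 10² = 100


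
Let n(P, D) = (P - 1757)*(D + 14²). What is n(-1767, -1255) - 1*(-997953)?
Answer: 4729869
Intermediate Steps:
n(P, D) = (-1757 + P)*(196 + D) (n(P, D) = (-1757 + P)*(D + 196) = (-1757 + P)*(196 + D))
n(-1767, -1255) - 1*(-997953) = (-344372 - 1757*(-1255) + 196*(-1767) - 1255*(-1767)) - 1*(-997953) = (-344372 + 2205035 - 346332 + 2217585) + 997953 = 3731916 + 997953 = 4729869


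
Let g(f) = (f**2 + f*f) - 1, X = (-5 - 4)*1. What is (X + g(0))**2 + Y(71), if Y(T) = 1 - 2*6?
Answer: 89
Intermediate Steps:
Y(T) = -11 (Y(T) = 1 - 12 = -11)
X = -9 (X = -9*1 = -9)
g(f) = -1 + 2*f**2 (g(f) = (f**2 + f**2) - 1 = 2*f**2 - 1 = -1 + 2*f**2)
(X + g(0))**2 + Y(71) = (-9 + (-1 + 2*0**2))**2 - 11 = (-9 + (-1 + 2*0))**2 - 11 = (-9 + (-1 + 0))**2 - 11 = (-9 - 1)**2 - 11 = (-10)**2 - 11 = 100 - 11 = 89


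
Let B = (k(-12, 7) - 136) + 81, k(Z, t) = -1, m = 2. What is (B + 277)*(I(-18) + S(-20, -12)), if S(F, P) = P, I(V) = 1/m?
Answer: -5083/2 ≈ -2541.5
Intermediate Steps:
I(V) = ½ (I(V) = 1/2 = ½)
B = -56 (B = (-1 - 136) + 81 = -137 + 81 = -56)
(B + 277)*(I(-18) + S(-20, -12)) = (-56 + 277)*(½ - 12) = 221*(-23/2) = -5083/2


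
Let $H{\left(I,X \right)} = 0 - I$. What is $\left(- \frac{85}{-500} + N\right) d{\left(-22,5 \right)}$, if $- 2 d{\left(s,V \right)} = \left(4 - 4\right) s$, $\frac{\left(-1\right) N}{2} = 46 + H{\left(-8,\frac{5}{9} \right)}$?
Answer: $0$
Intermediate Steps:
$H{\left(I,X \right)} = - I$
$N = -108$ ($N = - 2 \left(46 - -8\right) = - 2 \left(46 + 8\right) = \left(-2\right) 54 = -108$)
$d{\left(s,V \right)} = 0$ ($d{\left(s,V \right)} = - \frac{\left(4 - 4\right) s}{2} = - \frac{0 s}{2} = \left(- \frac{1}{2}\right) 0 = 0$)
$\left(- \frac{85}{-500} + N\right) d{\left(-22,5 \right)} = \left(- \frac{85}{-500} - 108\right) 0 = \left(\left(-85\right) \left(- \frac{1}{500}\right) - 108\right) 0 = \left(\frac{17}{100} - 108\right) 0 = \left(- \frac{10783}{100}\right) 0 = 0$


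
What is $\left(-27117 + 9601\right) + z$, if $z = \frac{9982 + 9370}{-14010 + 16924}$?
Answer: $- \frac{25511136}{1457} \approx -17509.0$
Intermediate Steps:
$z = \frac{9676}{1457}$ ($z = \frac{19352}{2914} = 19352 \cdot \frac{1}{2914} = \frac{9676}{1457} \approx 6.641$)
$\left(-27117 + 9601\right) + z = \left(-27117 + 9601\right) + \frac{9676}{1457} = -17516 + \frac{9676}{1457} = - \frac{25511136}{1457}$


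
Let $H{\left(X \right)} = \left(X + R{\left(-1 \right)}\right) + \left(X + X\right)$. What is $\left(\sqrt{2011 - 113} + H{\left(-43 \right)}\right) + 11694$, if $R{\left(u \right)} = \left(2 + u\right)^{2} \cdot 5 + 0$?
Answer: $11570 + \sqrt{1898} \approx 11614.0$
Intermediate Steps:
$R{\left(u \right)} = 5 \left(2 + u\right)^{2}$ ($R{\left(u \right)} = 5 \left(2 + u\right)^{2} + 0 = 5 \left(2 + u\right)^{2}$)
$H{\left(X \right)} = 5 + 3 X$ ($H{\left(X \right)} = \left(X + 5 \left(2 - 1\right)^{2}\right) + \left(X + X\right) = \left(X + 5 \cdot 1^{2}\right) + 2 X = \left(X + 5 \cdot 1\right) + 2 X = \left(X + 5\right) + 2 X = \left(5 + X\right) + 2 X = 5 + 3 X$)
$\left(\sqrt{2011 - 113} + H{\left(-43 \right)}\right) + 11694 = \left(\sqrt{2011 - 113} + \left(5 + 3 \left(-43\right)\right)\right) + 11694 = \left(\sqrt{1898} + \left(5 - 129\right)\right) + 11694 = \left(\sqrt{1898} - 124\right) + 11694 = \left(-124 + \sqrt{1898}\right) + 11694 = 11570 + \sqrt{1898}$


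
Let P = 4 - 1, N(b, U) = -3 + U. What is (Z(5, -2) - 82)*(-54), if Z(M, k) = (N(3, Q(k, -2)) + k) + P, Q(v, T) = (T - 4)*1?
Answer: 4860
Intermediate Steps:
Q(v, T) = -4 + T (Q(v, T) = (-4 + T)*1 = -4 + T)
P = 3
Z(M, k) = -6 + k (Z(M, k) = ((-3 + (-4 - 2)) + k) + 3 = ((-3 - 6) + k) + 3 = (-9 + k) + 3 = -6 + k)
(Z(5, -2) - 82)*(-54) = ((-6 - 2) - 82)*(-54) = (-8 - 82)*(-54) = -90*(-54) = 4860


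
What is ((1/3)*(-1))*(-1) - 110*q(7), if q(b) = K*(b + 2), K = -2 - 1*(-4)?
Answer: -5939/3 ≈ -1979.7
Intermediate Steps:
K = 2 (K = -2 + 4 = 2)
q(b) = 4 + 2*b (q(b) = 2*(b + 2) = 2*(2 + b) = 4 + 2*b)
((1/3)*(-1))*(-1) - 110*q(7) = ((1/3)*(-1))*(-1) - 110*(4 + 2*7) = ((1*(⅓))*(-1))*(-1) - 110*(4 + 14) = ((⅓)*(-1))*(-1) - 110*18 = -⅓*(-1) - 1980 = ⅓ - 1980 = -5939/3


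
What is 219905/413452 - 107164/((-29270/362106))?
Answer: 8021949291494459/6050870020 ≈ 1.3258e+6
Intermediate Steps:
219905/413452 - 107164/((-29270/362106)) = 219905*(1/413452) - 107164/((-29270*1/362106)) = 219905/413452 - 107164/(-14635/181053) = 219905/413452 - 107164*(-181053/14635) = 219905/413452 + 19402363692/14635 = 8021949291494459/6050870020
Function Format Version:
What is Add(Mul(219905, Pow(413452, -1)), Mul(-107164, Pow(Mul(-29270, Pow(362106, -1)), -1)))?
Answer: Rational(8021949291494459, 6050870020) ≈ 1.3258e+6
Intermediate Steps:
Add(Mul(219905, Pow(413452, -1)), Mul(-107164, Pow(Mul(-29270, Pow(362106, -1)), -1))) = Add(Mul(219905, Rational(1, 413452)), Mul(-107164, Pow(Mul(-29270, Rational(1, 362106)), -1))) = Add(Rational(219905, 413452), Mul(-107164, Pow(Rational(-14635, 181053), -1))) = Add(Rational(219905, 413452), Mul(-107164, Rational(-181053, 14635))) = Add(Rational(219905, 413452), Rational(19402363692, 14635)) = Rational(8021949291494459, 6050870020)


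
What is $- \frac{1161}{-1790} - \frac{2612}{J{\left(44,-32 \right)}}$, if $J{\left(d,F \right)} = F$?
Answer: $\frac{589079}{7160} \approx 82.274$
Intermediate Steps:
$- \frac{1161}{-1790} - \frac{2612}{J{\left(44,-32 \right)}} = - \frac{1161}{-1790} - \frac{2612}{-32} = \left(-1161\right) \left(- \frac{1}{1790}\right) - - \frac{653}{8} = \frac{1161}{1790} + \frac{653}{8} = \frac{589079}{7160}$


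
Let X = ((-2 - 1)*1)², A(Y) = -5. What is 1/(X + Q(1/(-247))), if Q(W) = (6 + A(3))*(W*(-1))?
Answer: 247/2224 ≈ 0.11106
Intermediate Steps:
X = 9 (X = (-3*1)² = (-3)² = 9)
Q(W) = -W (Q(W) = (6 - 5)*(W*(-1)) = 1*(-W) = -W)
1/(X + Q(1/(-247))) = 1/(9 - 1/(-247)) = 1/(9 - 1*(-1/247)) = 1/(9 + 1/247) = 1/(2224/247) = 247/2224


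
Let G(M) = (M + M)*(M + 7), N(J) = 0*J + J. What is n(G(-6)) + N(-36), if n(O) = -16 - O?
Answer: -40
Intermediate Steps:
N(J) = J (N(J) = 0 + J = J)
G(M) = 2*M*(7 + M) (G(M) = (2*M)*(7 + M) = 2*M*(7 + M))
n(G(-6)) + N(-36) = (-16 - 2*(-6)*(7 - 6)) - 36 = (-16 - 2*(-6)) - 36 = (-16 - 1*(-12)) - 36 = (-16 + 12) - 36 = -4 - 36 = -40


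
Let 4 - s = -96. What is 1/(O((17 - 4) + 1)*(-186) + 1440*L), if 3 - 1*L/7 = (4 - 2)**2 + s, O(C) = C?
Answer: -1/1020684 ≈ -9.7973e-7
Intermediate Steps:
s = 100 (s = 4 - 1*(-96) = 4 + 96 = 100)
L = -707 (L = 21 - 7*((4 - 2)**2 + 100) = 21 - 7*(2**2 + 100) = 21 - 7*(4 + 100) = 21 - 7*104 = 21 - 728 = -707)
1/(O((17 - 4) + 1)*(-186) + 1440*L) = 1/(((17 - 4) + 1)*(-186) + 1440*(-707)) = 1/((13 + 1)*(-186) - 1018080) = 1/(14*(-186) - 1018080) = 1/(-2604 - 1018080) = 1/(-1020684) = -1/1020684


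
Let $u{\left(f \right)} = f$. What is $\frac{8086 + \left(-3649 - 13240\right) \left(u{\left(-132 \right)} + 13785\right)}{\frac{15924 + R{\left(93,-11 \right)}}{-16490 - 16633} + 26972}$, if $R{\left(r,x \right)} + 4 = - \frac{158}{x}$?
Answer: $- \frac{28003859572381}{3275717946} \approx -8548.9$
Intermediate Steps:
$R{\left(r,x \right)} = -4 - \frac{158}{x}$
$\frac{8086 + \left(-3649 - 13240\right) \left(u{\left(-132 \right)} + 13785\right)}{\frac{15924 + R{\left(93,-11 \right)}}{-16490 - 16633} + 26972} = \frac{8086 + \left(-3649 - 13240\right) \left(-132 + 13785\right)}{\frac{15924 - \left(4 + \frac{158}{-11}\right)}{-16490 - 16633} + 26972} = \frac{8086 - 230585517}{\frac{15924 - - \frac{114}{11}}{-33123} + 26972} = \frac{8086 - 230585517}{\left(15924 + \left(-4 + \frac{158}{11}\right)\right) \left(- \frac{1}{33123}\right) + 26972} = - \frac{230577431}{\left(15924 + \frac{114}{11}\right) \left(- \frac{1}{33123}\right) + 26972} = - \frac{230577431}{\frac{175278}{11} \left(- \frac{1}{33123}\right) + 26972} = - \frac{230577431}{- \frac{58426}{121451} + 26972} = - \frac{230577431}{\frac{3275717946}{121451}} = \left(-230577431\right) \frac{121451}{3275717946} = - \frac{28003859572381}{3275717946}$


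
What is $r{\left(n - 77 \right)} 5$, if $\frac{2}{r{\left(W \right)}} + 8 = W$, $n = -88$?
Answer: $- \frac{10}{173} \approx -0.057803$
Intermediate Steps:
$r{\left(W \right)} = \frac{2}{-8 + W}$
$r{\left(n - 77 \right)} 5 = \frac{2}{-8 - 165} \cdot 5 = \frac{2}{-173} \cdot 5 = 2 \left(- \frac{1}{173}\right) 5 = \left(- \frac{2}{173}\right) 5 = - \frac{10}{173}$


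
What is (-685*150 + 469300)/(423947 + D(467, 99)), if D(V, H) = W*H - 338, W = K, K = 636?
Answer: 366550/486573 ≈ 0.75333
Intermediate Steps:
W = 636
D(V, H) = -338 + 636*H (D(V, H) = 636*H - 338 = -338 + 636*H)
(-685*150 + 469300)/(423947 + D(467, 99)) = (-685*150 + 469300)/(423947 + (-338 + 636*99)) = (-102750 + 469300)/(423947 + (-338 + 62964)) = 366550/(423947 + 62626) = 366550/486573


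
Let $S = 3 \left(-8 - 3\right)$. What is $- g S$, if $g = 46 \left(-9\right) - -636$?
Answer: $7326$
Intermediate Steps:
$g = 222$ ($g = -414 + 636 = 222$)
$S = -33$ ($S = 3 \left(-8 - 3\right) = 3 \left(-11\right) = -33$)
$- g S = - 222 \left(-33\right) = \left(-1\right) \left(-7326\right) = 7326$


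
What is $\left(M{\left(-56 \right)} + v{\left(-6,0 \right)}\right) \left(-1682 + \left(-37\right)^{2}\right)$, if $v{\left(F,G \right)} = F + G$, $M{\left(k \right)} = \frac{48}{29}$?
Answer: $\frac{39438}{29} \approx 1359.9$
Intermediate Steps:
$M{\left(k \right)} = \frac{48}{29}$ ($M{\left(k \right)} = 48 \cdot \frac{1}{29} = \frac{48}{29}$)
$\left(M{\left(-56 \right)} + v{\left(-6,0 \right)}\right) \left(-1682 + \left(-37\right)^{2}\right) = \left(\frac{48}{29} + \left(-6 + 0\right)\right) \left(-1682 + \left(-37\right)^{2}\right) = \left(\frac{48}{29} - 6\right) \left(-1682 + 1369\right) = \left(- \frac{126}{29}\right) \left(-313\right) = \frac{39438}{29}$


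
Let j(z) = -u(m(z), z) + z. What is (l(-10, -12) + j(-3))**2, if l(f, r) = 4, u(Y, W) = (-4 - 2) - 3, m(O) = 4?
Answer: 100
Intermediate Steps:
u(Y, W) = -9 (u(Y, W) = -6 - 3 = -9)
j(z) = 9 + z (j(z) = -1*(-9) + z = 9 + z)
(l(-10, -12) + j(-3))**2 = (4 + (9 - 3))**2 = (4 + 6)**2 = 10**2 = 100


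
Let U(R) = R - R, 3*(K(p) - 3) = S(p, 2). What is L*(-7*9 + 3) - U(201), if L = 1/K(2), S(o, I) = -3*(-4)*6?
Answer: -20/9 ≈ -2.2222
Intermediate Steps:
S(o, I) = 72 (S(o, I) = 12*6 = 72)
K(p) = 27 (K(p) = 3 + (1/3)*72 = 3 + 24 = 27)
U(R) = 0
L = 1/27 ≈ 0.037037
L*(-7*9 + 3) - U(201) = (-7*9 + 3)/27 - 1*0 = (-63 + 3)/27 + 0 = (1/27)*(-60) + 0 = -20/9 + 0 = -20/9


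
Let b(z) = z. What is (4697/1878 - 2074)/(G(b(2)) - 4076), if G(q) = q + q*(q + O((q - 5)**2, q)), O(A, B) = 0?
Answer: 778055/1528692 ≈ 0.50897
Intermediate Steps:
G(q) = q + q**2 (G(q) = q + q*(q + 0) = q + q*q = q + q**2)
(4697/1878 - 2074)/(G(b(2)) - 4076) = (4697/1878 - 2074)/(2*(1 + 2) - 4076) = (4697*(1/1878) - 2074)/(2*3 - 4076) = (4697/1878 - 2074)/(6 - 4076) = -3890275/1878/(-4070) = -3890275/1878*(-1/4070) = 778055/1528692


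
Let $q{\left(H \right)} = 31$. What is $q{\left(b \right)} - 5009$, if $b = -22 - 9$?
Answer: $-4978$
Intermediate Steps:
$b = -31$ ($b = -22 - 9 = -31$)
$q{\left(b \right)} - 5009 = 31 - 5009 = -4978$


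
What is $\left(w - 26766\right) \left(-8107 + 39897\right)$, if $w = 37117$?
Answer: $329058290$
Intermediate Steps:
$\left(w - 26766\right) \left(-8107 + 39897\right) = \left(37117 - 26766\right) \left(-8107 + 39897\right) = 10351 \cdot 31790 = 329058290$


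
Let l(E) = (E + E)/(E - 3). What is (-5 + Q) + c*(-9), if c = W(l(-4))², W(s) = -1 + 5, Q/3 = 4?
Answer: -137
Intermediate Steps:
Q = 12 (Q = 3*4 = 12)
l(E) = 2*E/(-3 + E) (l(E) = (2*E)/(-3 + E) = 2*E/(-3 + E))
W(s) = 4
c = 16 (c = 4² = 16)
(-5 + Q) + c*(-9) = (-5 + 12) + 16*(-9) = 7 - 144 = -137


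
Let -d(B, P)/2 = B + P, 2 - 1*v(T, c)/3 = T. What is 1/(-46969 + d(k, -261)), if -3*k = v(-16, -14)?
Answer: -1/46411 ≈ -2.1547e-5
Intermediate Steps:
v(T, c) = 6 - 3*T
k = -18 (k = -(6 - 3*(-16))/3 = -(6 + 48)/3 = -1/3*54 = -18)
d(B, P) = -2*B - 2*P (d(B, P) = -2*(B + P) = -2*B - 2*P)
1/(-46969 + d(k, -261)) = 1/(-46969 + (-2*(-18) - 2*(-261))) = 1/(-46969 + (36 + 522)) = 1/(-46969 + 558) = 1/(-46411) = -1/46411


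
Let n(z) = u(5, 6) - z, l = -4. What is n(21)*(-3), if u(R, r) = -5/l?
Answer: 237/4 ≈ 59.250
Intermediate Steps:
u(R, r) = 5/4 (u(R, r) = -5/(-4) = -5*(-1/4) = 5/4)
n(z) = 5/4 - z
n(21)*(-3) = (5/4 - 1*21)*(-3) = (5/4 - 21)*(-3) = -79/4*(-3) = 237/4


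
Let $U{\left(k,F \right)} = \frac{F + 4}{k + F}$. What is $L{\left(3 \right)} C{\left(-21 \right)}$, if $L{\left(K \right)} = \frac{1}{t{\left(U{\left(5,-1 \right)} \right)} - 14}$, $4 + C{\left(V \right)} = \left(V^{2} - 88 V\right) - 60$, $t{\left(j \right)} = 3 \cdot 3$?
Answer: $-445$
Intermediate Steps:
$U{\left(k,F \right)} = \frac{4 + F}{F + k}$
$t{\left(j \right)} = 9$
$C{\left(V \right)} = -64 + V^{2} - 88 V$ ($C{\left(V \right)} = -4 - \left(60 - V^{2} + 88 V\right) = -64 + V^{2} - 88 V$)
$L{\left(K \right)} = - \frac{1}{5}$ ($L{\left(K \right)} = \frac{1}{9 - 14} = \frac{1}{-5} = - \frac{1}{5}$)
$L{\left(3 \right)} C{\left(-21 \right)} = - \frac{-64 + \left(-21\right)^{2} - -1848}{5} = - \frac{-64 + 441 + 1848}{5} = \left(- \frac{1}{5}\right) 2225 = -445$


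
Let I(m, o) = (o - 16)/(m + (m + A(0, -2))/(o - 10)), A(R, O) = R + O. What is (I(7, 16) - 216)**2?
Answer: 46656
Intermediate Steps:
A(R, O) = O + R
I(m, o) = (-16 + o)/(m + (-2 + m)/(-10 + o)) (I(m, o) = (o - 16)/(m + (m + (-2 + 0))/(o - 10)) = (-16 + o)/(m + (m - 2)/(-10 + o)) = (-16 + o)/(m + (-2 + m)/(-10 + o)))
(I(7, 16) - 216)**2 = ((160 + 16**2 - 26*16)/(-2 - 9*7 + 7*16) - 216)**2 = ((160 + 256 - 416)/(-2 - 63 + 112) - 216)**2 = (0/47 - 216)**2 = ((1/47)*0 - 216)**2 = (0 - 216)**2 = (-216)**2 = 46656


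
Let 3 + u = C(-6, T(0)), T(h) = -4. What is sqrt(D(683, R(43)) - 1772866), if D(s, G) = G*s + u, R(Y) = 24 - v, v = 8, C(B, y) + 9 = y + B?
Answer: 2*I*sqrt(440490) ≈ 1327.4*I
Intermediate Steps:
C(B, y) = -9 + B + y (C(B, y) = -9 + (y + B) = -9 + (B + y) = -9 + B + y)
u = -22 (u = -3 + (-9 - 6 - 4) = -3 - 19 = -22)
R(Y) = 16 (R(Y) = 24 - 1*8 = 24 - 8 = 16)
D(s, G) = -22 + G*s (D(s, G) = G*s - 22 = -22 + G*s)
sqrt(D(683, R(43)) - 1772866) = sqrt((-22 + 16*683) - 1772866) = sqrt((-22 + 10928) - 1772866) = sqrt(10906 - 1772866) = sqrt(-1761960) = 2*I*sqrt(440490)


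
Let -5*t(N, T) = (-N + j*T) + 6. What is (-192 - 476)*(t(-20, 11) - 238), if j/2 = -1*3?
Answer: 153640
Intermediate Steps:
j = -6 (j = 2*(-1*3) = 2*(-3) = -6)
t(N, T) = -6/5 + N/5 + 6*T/5 (t(N, T) = -((-N - 6*T) + 6)/5 = -(6 - N - 6*T)/5 = -6/5 + N/5 + 6*T/5)
(-192 - 476)*(t(-20, 11) - 238) = (-192 - 476)*((-6/5 + (⅕)*(-20) + (6/5)*11) - 238) = -668*((-6/5 - 4 + 66/5) - 238) = -668*(8 - 238) = -668*(-230) = 153640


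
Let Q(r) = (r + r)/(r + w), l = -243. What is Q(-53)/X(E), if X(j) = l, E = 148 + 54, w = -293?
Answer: -53/42039 ≈ -0.0012607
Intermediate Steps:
E = 202
X(j) = -243
Q(r) = 2*r/(-293 + r) (Q(r) = (r + r)/(r - 293) = (2*r)/(-293 + r) = 2*r/(-293 + r))
Q(-53)/X(E) = (2*(-53)/(-293 - 53))/(-243) = (2*(-53)/(-346))*(-1/243) = (2*(-53)*(-1/346))*(-1/243) = (53/173)*(-1/243) = -53/42039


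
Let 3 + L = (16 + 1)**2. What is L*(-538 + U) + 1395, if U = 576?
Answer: 12263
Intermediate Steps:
L = 286 (L = -3 + (16 + 1)**2 = -3 + 17**2 = -3 + 289 = 286)
L*(-538 + U) + 1395 = 286*(-538 + 576) + 1395 = 286*38 + 1395 = 10868 + 1395 = 12263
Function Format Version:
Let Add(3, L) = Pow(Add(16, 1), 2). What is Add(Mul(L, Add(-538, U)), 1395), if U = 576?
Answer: 12263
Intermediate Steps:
L = 286 (L = Add(-3, Pow(Add(16, 1), 2)) = Add(-3, Pow(17, 2)) = Add(-3, 289) = 286)
Add(Mul(L, Add(-538, U)), 1395) = Add(Mul(286, Add(-538, 576)), 1395) = Add(Mul(286, 38), 1395) = Add(10868, 1395) = 12263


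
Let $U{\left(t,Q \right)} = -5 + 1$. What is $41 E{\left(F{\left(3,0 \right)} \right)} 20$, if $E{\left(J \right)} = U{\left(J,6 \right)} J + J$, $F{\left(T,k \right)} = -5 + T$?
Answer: $4920$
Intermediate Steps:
$U{\left(t,Q \right)} = -4$
$E{\left(J \right)} = - 3 J$ ($E{\left(J \right)} = - 4 J + J = - 3 J$)
$41 E{\left(F{\left(3,0 \right)} \right)} 20 = 41 \left(- 3 \left(-5 + 3\right)\right) 20 = 41 \left(\left(-3\right) \left(-2\right)\right) 20 = 41 \cdot 6 \cdot 20 = 246 \cdot 20 = 4920$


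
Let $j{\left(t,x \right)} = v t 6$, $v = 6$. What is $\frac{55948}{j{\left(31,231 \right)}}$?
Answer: $\frac{13987}{279} \approx 50.133$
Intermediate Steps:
$j{\left(t,x \right)} = 36 t$ ($j{\left(t,x \right)} = 6 t 6 = 36 t$)
$\frac{55948}{j{\left(31,231 \right)}} = \frac{55948}{36 \cdot 31} = \frac{55948}{1116} = 55948 \cdot \frac{1}{1116} = \frac{13987}{279}$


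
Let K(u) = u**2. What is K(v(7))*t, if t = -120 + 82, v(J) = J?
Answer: -1862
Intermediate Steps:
t = -38
K(v(7))*t = 7**2*(-38) = 49*(-38) = -1862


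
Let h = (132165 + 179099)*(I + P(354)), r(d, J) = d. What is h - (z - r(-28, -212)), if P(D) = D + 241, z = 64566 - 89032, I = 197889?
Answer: 61780948214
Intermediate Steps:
z = -24466
P(D) = 241 + D
h = 61780923776 (h = (132165 + 179099)*(197889 + (241 + 354)) = 311264*(197889 + 595) = 311264*198484 = 61780923776)
h - (z - r(-28, -212)) = 61780923776 - (-24466 - 1*(-28)) = 61780923776 - (-24466 + 28) = 61780923776 - 1*(-24438) = 61780923776 + 24438 = 61780948214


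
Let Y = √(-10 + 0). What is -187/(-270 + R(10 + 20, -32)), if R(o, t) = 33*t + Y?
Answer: 123981/879143 + 187*I*√10/1758286 ≈ 0.14102 + 0.00033632*I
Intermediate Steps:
Y = I*√10 (Y = √(-10) = I*√10 ≈ 3.1623*I)
R(o, t) = 33*t + I*√10
-187/(-270 + R(10 + 20, -32)) = -187/(-270 + (33*(-32) + I*√10)) = -187/(-270 + (-1056 + I*√10)) = -187/(-1326 + I*√10)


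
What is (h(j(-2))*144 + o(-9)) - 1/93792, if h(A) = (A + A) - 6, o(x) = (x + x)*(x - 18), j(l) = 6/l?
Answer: -116489665/93792 ≈ -1242.0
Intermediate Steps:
o(x) = 2*x*(-18 + x) (o(x) = (2*x)*(-18 + x) = 2*x*(-18 + x))
h(A) = -6 + 2*A (h(A) = 2*A - 6 = -6 + 2*A)
(h(j(-2))*144 + o(-9)) - 1/93792 = ((-6 + 2*(6/(-2)))*144 + 2*(-9)*(-18 - 9)) - 1/93792 = ((-6 + 2*(6*(-½)))*144 + 2*(-9)*(-27)) - 1*1/93792 = ((-6 + 2*(-3))*144 + 486) - 1/93792 = ((-6 - 6)*144 + 486) - 1/93792 = (-12*144 + 486) - 1/93792 = (-1728 + 486) - 1/93792 = -1242 - 1/93792 = -116489665/93792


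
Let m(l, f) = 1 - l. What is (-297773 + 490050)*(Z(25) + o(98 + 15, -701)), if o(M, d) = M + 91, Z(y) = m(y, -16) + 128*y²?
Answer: 15416769860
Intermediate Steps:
Z(y) = 1 - y + 128*y² (Z(y) = (1 - y) + 128*y² = 1 - y + 128*y²)
o(M, d) = 91 + M
(-297773 + 490050)*(Z(25) + o(98 + 15, -701)) = (-297773 + 490050)*((1 - 1*25 + 128*25²) + (91 + (98 + 15))) = 192277*((1 - 25 + 128*625) + (91 + 113)) = 192277*((1 - 25 + 80000) + 204) = 192277*(79976 + 204) = 192277*80180 = 15416769860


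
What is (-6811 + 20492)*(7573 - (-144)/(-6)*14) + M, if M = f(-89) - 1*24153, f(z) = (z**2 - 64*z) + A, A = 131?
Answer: 98998992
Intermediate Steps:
f(z) = 131 + z**2 - 64*z (f(z) = (z**2 - 64*z) + 131 = 131 + z**2 - 64*z)
M = -10405 (M = (131 + (-89)**2 - 64*(-89)) - 1*24153 = (131 + 7921 + 5696) - 24153 = 13748 - 24153 = -10405)
(-6811 + 20492)*(7573 - (-144)/(-6)*14) + M = (-6811 + 20492)*(7573 - (-144)/(-6)*14) - 10405 = 13681*(7573 - (-144)*(-1)/6*14) - 10405 = 13681*(7573 - 24*1*14) - 10405 = 13681*(7573 - 24*14) - 10405 = 13681*(7573 - 336) - 10405 = 13681*7237 - 10405 = 99009397 - 10405 = 98998992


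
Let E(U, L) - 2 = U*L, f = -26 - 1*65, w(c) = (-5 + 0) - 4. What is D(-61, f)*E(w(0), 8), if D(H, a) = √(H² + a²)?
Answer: -70*√12002 ≈ -7668.8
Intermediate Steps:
w(c) = -9 (w(c) = -5 - 4 = -9)
f = -91 (f = -26 - 65 = -91)
E(U, L) = 2 + L*U (E(U, L) = 2 + U*L = 2 + L*U)
D(-61, f)*E(w(0), 8) = √((-61)² + (-91)²)*(2 + 8*(-9)) = √(3721 + 8281)*(2 - 72) = √12002*(-70) = -70*√12002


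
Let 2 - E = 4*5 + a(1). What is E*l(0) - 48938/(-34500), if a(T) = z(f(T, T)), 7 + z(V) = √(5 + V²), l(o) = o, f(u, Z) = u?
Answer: 24469/17250 ≈ 1.4185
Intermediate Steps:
z(V) = -7 + √(5 + V²)
a(T) = -7 + √(5 + T²)
E = -11 - √6 (E = 2 - (4*5 + (-7 + √(5 + 1²))) = 2 - (20 + (-7 + √(5 + 1))) = 2 - (20 + (-7 + √6)) = 2 - (13 + √6) = 2 + (-13 - √6) = -11 - √6 ≈ -13.449)
E*l(0) - 48938/(-34500) = (-11 - √6)*0 - 48938/(-34500) = 0 - 48938*(-1)/34500 = 0 - 1*(-24469/17250) = 0 + 24469/17250 = 24469/17250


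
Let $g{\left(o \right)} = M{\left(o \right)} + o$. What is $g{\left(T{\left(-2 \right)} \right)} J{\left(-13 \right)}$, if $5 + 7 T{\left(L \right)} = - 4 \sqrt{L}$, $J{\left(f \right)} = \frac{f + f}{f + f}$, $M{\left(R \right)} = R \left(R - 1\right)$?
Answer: $- \frac{1}{7} + \frac{40 i \sqrt{2}}{49} \approx -0.14286 + 1.1545 i$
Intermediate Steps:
$M{\left(R \right)} = R \left(-1 + R\right)$
$J{\left(f \right)} = 1$ ($J{\left(f \right)} = \frac{2 f}{2 f} = 2 f \frac{1}{2 f} = 1$)
$T{\left(L \right)} = - \frac{5}{7} - \frac{4 \sqrt{L}}{7}$ ($T{\left(L \right)} = - \frac{5}{7} + \frac{\left(-4\right) \sqrt{L}}{7} = - \frac{5}{7} - \frac{4 \sqrt{L}}{7}$)
$g{\left(o \right)} = o + o \left(-1 + o\right)$ ($g{\left(o \right)} = o \left(-1 + o\right) + o = o + o \left(-1 + o\right)$)
$g{\left(T{\left(-2 \right)} \right)} J{\left(-13 \right)} = \left(- \frac{5}{7} - \frac{4 \sqrt{-2}}{7}\right)^{2} \cdot 1 = \left(- \frac{5}{7} - \frac{4 i \sqrt{2}}{7}\right)^{2} \cdot 1 = \left(- \frac{5}{7} - \frac{4 i \sqrt{2}}{7}\right)^{2}$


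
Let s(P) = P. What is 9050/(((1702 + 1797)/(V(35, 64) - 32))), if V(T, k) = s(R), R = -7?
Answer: -352950/3499 ≈ -100.87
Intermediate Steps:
V(T, k) = -7
9050/(((1702 + 1797)/(V(35, 64) - 32))) = 9050/(((1702 + 1797)/(-7 - 32))) = 9050/((3499/(-39))) = 9050/((3499*(-1/39))) = 9050/(-3499/39) = 9050*(-39/3499) = -352950/3499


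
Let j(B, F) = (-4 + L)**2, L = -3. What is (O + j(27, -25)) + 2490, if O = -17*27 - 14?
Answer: 2066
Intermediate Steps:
O = -473 (O = -459 - 14 = -473)
j(B, F) = 49 (j(B, F) = (-4 - 3)**2 = (-7)**2 = 49)
(O + j(27, -25)) + 2490 = (-473 + 49) + 2490 = -424 + 2490 = 2066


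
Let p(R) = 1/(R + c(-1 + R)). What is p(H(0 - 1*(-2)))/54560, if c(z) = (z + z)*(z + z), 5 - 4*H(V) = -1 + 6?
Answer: 1/218240 ≈ 4.5821e-6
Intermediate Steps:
H(V) = 0 (H(V) = 5/4 - (-1 + 6)/4 = 5/4 - ¼*5 = 5/4 - 5/4 = 0)
c(z) = 4*z² (c(z) = (2*z)*(2*z) = 4*z²)
p(R) = 1/(R + 4*(-1 + R)²)
p(H(0 - 1*(-2)))/54560 = 1/((0 + 4*(-1 + 0)²)*54560) = (1/54560)/(0 + 4*(-1)²) = (1/54560)/(0 + 4*1) = (1/54560)/(0 + 4) = (1/54560)/4 = (¼)*(1/54560) = 1/218240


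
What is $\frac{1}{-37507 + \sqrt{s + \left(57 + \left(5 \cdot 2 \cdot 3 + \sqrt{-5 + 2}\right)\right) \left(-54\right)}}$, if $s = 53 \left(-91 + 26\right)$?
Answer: $- \frac{1}{37507 - \sqrt{-8143 - 54 i \sqrt{3}}} \approx -2.6662 \cdot 10^{-5} + 6.4148 \cdot 10^{-8} i$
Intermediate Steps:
$s = -3445$ ($s = 53 \left(-65\right) = -3445$)
$\frac{1}{-37507 + \sqrt{s + \left(57 + \left(5 \cdot 2 \cdot 3 + \sqrt{-5 + 2}\right)\right) \left(-54\right)}} = \frac{1}{-37507 + \sqrt{-3445 + \left(57 + \left(5 \cdot 2 \cdot 3 + \sqrt{-5 + 2}\right)\right) \left(-54\right)}} = \frac{1}{-37507 + \sqrt{-3445 + \left(57 + \left(5 \cdot 6 + \sqrt{-3}\right)\right) \left(-54\right)}} = \frac{1}{-37507 + \sqrt{-3445 + \left(57 + \left(30 + i \sqrt{3}\right)\right) \left(-54\right)}} = \frac{1}{-37507 + \sqrt{-3445 + \left(87 + i \sqrt{3}\right) \left(-54\right)}} = \frac{1}{-37507 + \sqrt{-3445 - \left(4698 + 54 i \sqrt{3}\right)}} = \frac{1}{-37507 + \sqrt{-8143 - 54 i \sqrt{3}}}$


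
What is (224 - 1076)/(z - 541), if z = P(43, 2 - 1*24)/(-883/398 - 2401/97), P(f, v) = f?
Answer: 887144148/564975767 ≈ 1.5702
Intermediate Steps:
z = -1660058/1041249 (z = 43/(-883/398 - 2401/97) = 43/(-1041249/38606) = 43*(-38606/1041249) = -1660058/1041249 ≈ -1.5943)
(224 - 1076)/(z - 541) = (224 - 1076)/(-1660058/1041249 - 541) = -852/(-564975767/1041249) = -852*(-1041249/564975767) = 887144148/564975767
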